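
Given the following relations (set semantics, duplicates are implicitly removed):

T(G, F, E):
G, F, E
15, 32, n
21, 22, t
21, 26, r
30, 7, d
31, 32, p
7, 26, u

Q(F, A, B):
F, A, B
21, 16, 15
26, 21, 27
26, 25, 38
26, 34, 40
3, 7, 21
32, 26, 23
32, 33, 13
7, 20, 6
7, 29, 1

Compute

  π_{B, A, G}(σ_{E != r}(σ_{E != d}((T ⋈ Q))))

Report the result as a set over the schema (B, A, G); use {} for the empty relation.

T ⋈ Q (natural join on F): {(15, 32, n, 26, 23), (15, 32, n, 33, 13), (21, 26, r, 21, 27), (21, 26, r, 25, 38), (21, 26, r, 34, 40), (30, 7, d, 20, 6), (30, 7, d, 29, 1), (31, 32, p, 26, 23), (31, 32, p, 33, 13), (7, 26, u, 21, 27), (7, 26, u, 25, 38), (7, 26, u, 34, 40)}
σ[E != d]: keep tuples satisfying E != d → {(15, 32, n, 26, 23), (15, 32, n, 33, 13), (21, 26, r, 21, 27), (21, 26, r, 25, 38), (21, 26, r, 34, 40), (31, 32, p, 26, 23), (31, 32, p, 33, 13), (7, 26, u, 21, 27), (7, 26, u, 25, 38), (7, 26, u, 34, 40)}
σ[E != r]: keep tuples satisfying E != r → {(15, 32, n, 26, 23), (15, 32, n, 33, 13), (31, 32, p, 26, 23), (31, 32, p, 33, 13), (7, 26, u, 21, 27), (7, 26, u, 25, 38), (7, 26, u, 34, 40)}
π_{B, A, G} gives {(13, 33, 15), (13, 33, 31), (23, 26, 15), (23, 26, 31), (27, 21, 7), (38, 25, 7), (40, 34, 7)}.

{(13, 33, 15), (13, 33, 31), (23, 26, 15), (23, 26, 31), (27, 21, 7), (38, 25, 7), (40, 34, 7)}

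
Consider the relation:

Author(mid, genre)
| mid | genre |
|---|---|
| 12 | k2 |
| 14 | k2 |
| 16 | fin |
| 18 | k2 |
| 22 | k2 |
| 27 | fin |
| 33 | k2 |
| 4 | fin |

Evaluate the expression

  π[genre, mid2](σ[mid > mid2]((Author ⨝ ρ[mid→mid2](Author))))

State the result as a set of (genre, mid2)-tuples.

{(fin, 16), (fin, 4), (k2, 12), (k2, 14), (k2, 18), (k2, 22)}

ρ[mid→mid2]: schema becomes (mid2, genre); tuples unchanged.
Natural join on genre: {(12, k2, 12), (12, k2, 14), (12, k2, 18), (12, k2, 22), (12, k2, 33), (14, k2, 12), (14, k2, 14), (14, k2, 18), (14, k2, 22), (14, k2, 33), (16, fin, 16), (16, fin, 27), (16, fin, 4), (18, k2, 12), (18, k2, 14), (18, k2, 18), (18, k2, 22), (18, k2, 33), (22, k2, 12), (22, k2, 14), (22, k2, 18), (22, k2, 22), (22, k2, 33), (27, fin, 16), (27, fin, 27), (27, fin, 4), (33, k2, 12), (33, k2, 14), (33, k2, 18), (33, k2, 22), (33, k2, 33), (4, fin, 16), (4, fin, 27), (4, fin, 4)}
σ[mid > mid2]: keep tuples satisfying mid > mid2 → {(14, k2, 12), (16, fin, 4), (18, k2, 12), (18, k2, 14), (22, k2, 12), (22, k2, 14), (22, k2, 18), (27, fin, 16), (27, fin, 4), (33, k2, 12), (33, k2, 14), (33, k2, 18), (33, k2, 22)}
Keep only column(s) genre, mid2 (7 duplicate(s) eliminated): {(fin, 16), (fin, 4), (k2, 12), (k2, 14), (k2, 18), (k2, 22)}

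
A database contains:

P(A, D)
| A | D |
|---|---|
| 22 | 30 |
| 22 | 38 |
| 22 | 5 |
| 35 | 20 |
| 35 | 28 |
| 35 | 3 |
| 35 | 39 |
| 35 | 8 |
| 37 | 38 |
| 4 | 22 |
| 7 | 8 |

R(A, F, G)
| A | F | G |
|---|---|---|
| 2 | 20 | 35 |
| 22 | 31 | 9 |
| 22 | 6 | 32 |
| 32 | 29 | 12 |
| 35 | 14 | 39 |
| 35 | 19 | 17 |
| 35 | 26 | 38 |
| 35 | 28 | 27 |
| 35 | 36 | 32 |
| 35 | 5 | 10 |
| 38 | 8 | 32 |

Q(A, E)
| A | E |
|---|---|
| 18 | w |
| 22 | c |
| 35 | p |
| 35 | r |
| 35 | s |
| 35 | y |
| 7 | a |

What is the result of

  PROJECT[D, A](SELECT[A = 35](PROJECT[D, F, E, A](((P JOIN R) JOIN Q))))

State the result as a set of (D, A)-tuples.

{(20, 35), (28, 35), (3, 35), (39, 35), (8, 35)}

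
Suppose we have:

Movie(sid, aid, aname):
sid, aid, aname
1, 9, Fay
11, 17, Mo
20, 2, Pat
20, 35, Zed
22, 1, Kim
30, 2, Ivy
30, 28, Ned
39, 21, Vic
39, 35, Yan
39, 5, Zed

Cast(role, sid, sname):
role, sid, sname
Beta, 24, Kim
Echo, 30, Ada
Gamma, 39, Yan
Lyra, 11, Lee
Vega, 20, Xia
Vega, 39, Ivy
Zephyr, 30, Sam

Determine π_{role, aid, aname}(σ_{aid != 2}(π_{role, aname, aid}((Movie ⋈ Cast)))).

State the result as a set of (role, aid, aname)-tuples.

Movie ⋈ Cast (natural join on sid): {(11, 17, Mo, Lyra, Lee), (20, 2, Pat, Vega, Xia), (20, 35, Zed, Vega, Xia), (30, 2, Ivy, Echo, Ada), (30, 2, Ivy, Zephyr, Sam), (30, 28, Ned, Echo, Ada), (30, 28, Ned, Zephyr, Sam), (39, 21, Vic, Gamma, Yan), (39, 21, Vic, Vega, Ivy), (39, 35, Yan, Gamma, Yan), (39, 35, Yan, Vega, Ivy), (39, 5, Zed, Gamma, Yan), (39, 5, Zed, Vega, Ivy)}
Projecting to role, aname, aid: {(Echo, Ivy, 2), (Echo, Ned, 28), (Gamma, Vic, 21), (Gamma, Yan, 35), (Gamma, Zed, 5), (Lyra, Mo, 17), (Vega, Pat, 2), (Vega, Vic, 21), (Vega, Yan, 35), (Vega, Zed, 35), (Vega, Zed, 5), (Zephyr, Ivy, 2), (Zephyr, Ned, 28)}
Filtering on aid != 2 leaves {(Echo, Ned, 28), (Gamma, Vic, 21), (Gamma, Yan, 35), (Gamma, Zed, 5), (Lyra, Mo, 17), (Vega, Vic, 21), (Vega, Yan, 35), (Vega, Zed, 35), (Vega, Zed, 5), (Zephyr, Ned, 28)}.
Projecting to role, aid, aname: {(Echo, 28, Ned), (Gamma, 21, Vic), (Gamma, 35, Yan), (Gamma, 5, Zed), (Lyra, 17, Mo), (Vega, 21, Vic), (Vega, 35, Yan), (Vega, 35, Zed), (Vega, 5, Zed), (Zephyr, 28, Ned)}

{(Echo, 28, Ned), (Gamma, 21, Vic), (Gamma, 35, Yan), (Gamma, 5, Zed), (Lyra, 17, Mo), (Vega, 21, Vic), (Vega, 35, Yan), (Vega, 35, Zed), (Vega, 5, Zed), (Zephyr, 28, Ned)}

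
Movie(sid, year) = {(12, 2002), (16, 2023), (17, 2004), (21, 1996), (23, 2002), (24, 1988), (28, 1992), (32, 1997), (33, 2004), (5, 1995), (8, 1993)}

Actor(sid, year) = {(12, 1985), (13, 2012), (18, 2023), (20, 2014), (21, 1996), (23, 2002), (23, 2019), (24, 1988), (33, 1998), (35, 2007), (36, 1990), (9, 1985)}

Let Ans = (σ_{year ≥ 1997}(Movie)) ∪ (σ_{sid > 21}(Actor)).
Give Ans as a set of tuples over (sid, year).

Filtering on year ≥ 1997 leaves {(12, 2002), (16, 2023), (17, 2004), (23, 2002), (32, 1997), (33, 2004)}.
Filtering on sid > 21 leaves {(23, 2002), (23, 2019), (24, 1988), (33, 1998), (35, 2007), (36, 1990)}.
Taking the union: {(12, 2002), (16, 2023), (17, 2004), (23, 2002), (23, 2019), (24, 1988), (32, 1997), (33, 1998), (33, 2004), (35, 2007), (36, 1990)}

{(12, 2002), (16, 2023), (17, 2004), (23, 2002), (23, 2019), (24, 1988), (32, 1997), (33, 1998), (33, 2004), (35, 2007), (36, 1990)}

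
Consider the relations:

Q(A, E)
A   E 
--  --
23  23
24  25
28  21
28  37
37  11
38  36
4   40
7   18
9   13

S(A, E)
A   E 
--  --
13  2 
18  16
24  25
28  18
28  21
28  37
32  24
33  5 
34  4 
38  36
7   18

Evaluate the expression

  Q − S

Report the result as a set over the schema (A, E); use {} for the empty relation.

{(23, 23), (37, 11), (4, 40), (9, 13)}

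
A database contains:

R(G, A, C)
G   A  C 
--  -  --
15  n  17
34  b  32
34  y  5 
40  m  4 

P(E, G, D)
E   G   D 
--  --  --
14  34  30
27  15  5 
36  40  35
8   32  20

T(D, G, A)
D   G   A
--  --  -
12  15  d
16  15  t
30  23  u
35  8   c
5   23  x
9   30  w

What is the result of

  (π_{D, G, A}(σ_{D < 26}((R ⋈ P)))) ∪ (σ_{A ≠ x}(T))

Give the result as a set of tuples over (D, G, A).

{(12, 15, d), (16, 15, t), (30, 23, u), (35, 8, c), (5, 15, n), (9, 30, w)}

R ⋈ P (natural join on G): {(15, n, 17, 27, 5), (34, b, 32, 14, 30), (34, y, 5, 14, 30), (40, m, 4, 36, 35)}
Filtering on D < 26 leaves {(15, n, 17, 27, 5)}.
Projecting to D, G, A: {(5, 15, n)}
Filtering on A ≠ x leaves {(12, 15, d), (16, 15, t), (30, 23, u), (35, 8, c), (9, 30, w)}.
Taking the union: {(12, 15, d), (16, 15, t), (30, 23, u), (35, 8, c), (5, 15, n), (9, 30, w)}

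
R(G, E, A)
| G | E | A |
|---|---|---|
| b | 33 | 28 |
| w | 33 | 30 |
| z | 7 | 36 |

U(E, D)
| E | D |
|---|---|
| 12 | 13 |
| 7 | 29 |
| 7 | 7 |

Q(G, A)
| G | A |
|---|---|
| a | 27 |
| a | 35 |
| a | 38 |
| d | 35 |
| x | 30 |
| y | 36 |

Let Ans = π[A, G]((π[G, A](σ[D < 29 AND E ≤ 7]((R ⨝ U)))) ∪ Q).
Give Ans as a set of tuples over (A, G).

Joining R and U on E yields {(z, 7, 36, 29), (z, 7, 36, 7)}.
Selection D < 29 AND E ≤ 7: {(z, 7, 36, 7)}
π[G, A]: project onto (G, A) → {(z, 36)}
Union: {(z, 36)} with {(a, 27), (a, 35), (a, 38), (d, 35), (x, 30), (y, 36)} → {(a, 27), (a, 35), (a, 38), (d, 35), (x, 30), (y, 36), (z, 36)}
π[A, G]: project onto (A, G) → {(27, a), (30, x), (35, a), (35, d), (36, y), (36, z), (38, a)}

{(27, a), (30, x), (35, a), (35, d), (36, y), (36, z), (38, a)}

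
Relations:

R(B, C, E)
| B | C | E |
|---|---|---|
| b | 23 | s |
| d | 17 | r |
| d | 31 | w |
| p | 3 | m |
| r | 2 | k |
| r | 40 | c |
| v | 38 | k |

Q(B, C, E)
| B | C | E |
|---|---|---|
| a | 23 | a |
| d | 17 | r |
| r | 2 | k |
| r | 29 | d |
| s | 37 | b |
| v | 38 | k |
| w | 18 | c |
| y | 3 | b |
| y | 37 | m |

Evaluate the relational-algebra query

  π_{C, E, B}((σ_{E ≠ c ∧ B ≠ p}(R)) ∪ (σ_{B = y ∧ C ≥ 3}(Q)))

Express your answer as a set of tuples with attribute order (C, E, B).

{(17, r, d), (2, k, r), (23, s, b), (3, b, y), (31, w, d), (37, m, y), (38, k, v)}

σ[E ≠ c ∧ B ≠ p]: keep tuples satisfying E ≠ c ∧ B ≠ p → {(b, 23, s), (d, 17, r), (d, 31, w), (r, 2, k), (v, 38, k)}
σ[B = y ∧ C ≥ 3]: keep tuples satisfying B = y ∧ C ≥ 3 → {(y, 3, b), (y, 37, m)}
Set union of the two operands is {(b, 23, s), (d, 17, r), (d, 31, w), (r, 2, k), (v, 38, k), (y, 3, b), (y, 37, m)}.
π[C, E, B]: project onto (C, E, B) → {(17, r, d), (2, k, r), (23, s, b), (3, b, y), (31, w, d), (37, m, y), (38, k, v)}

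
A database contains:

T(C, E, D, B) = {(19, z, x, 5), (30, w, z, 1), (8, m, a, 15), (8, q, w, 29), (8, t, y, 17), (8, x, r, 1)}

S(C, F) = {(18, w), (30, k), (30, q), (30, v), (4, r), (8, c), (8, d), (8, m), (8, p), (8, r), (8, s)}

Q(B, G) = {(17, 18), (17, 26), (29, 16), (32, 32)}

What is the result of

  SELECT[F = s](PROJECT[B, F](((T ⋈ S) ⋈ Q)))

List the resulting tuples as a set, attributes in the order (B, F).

T ⋈ S (natural join on C): {(30, w, z, 1, k), (30, w, z, 1, q), (30, w, z, 1, v), (8, m, a, 15, c), (8, m, a, 15, d), (8, m, a, 15, m), (8, m, a, 15, p), (8, m, a, 15, r), (8, m, a, 15, s), (8, q, w, 29, c), (8, q, w, 29, d), (8, q, w, 29, m), (8, q, w, 29, p), (8, q, w, 29, r), (8, q, w, 29, s), (8, t, y, 17, c), (8, t, y, 17, d), (8, t, y, 17, m), (8, t, y, 17, p), (8, t, y, 17, r), (8, t, y, 17, s), (8, x, r, 1, c), (8, x, r, 1, d), (8, x, r, 1, m), (8, x, r, 1, p), (8, x, r, 1, r), (8, x, r, 1, s)}
(T ⋈ S) ⋈ Q (natural join on B): {(8, q, w, 29, c, 16), (8, q, w, 29, d, 16), (8, q, w, 29, m, 16), (8, q, w, 29, p, 16), (8, q, w, 29, r, 16), (8, q, w, 29, s, 16), (8, t, y, 17, c, 18), (8, t, y, 17, c, 26), (8, t, y, 17, d, 18), (8, t, y, 17, d, 26), (8, t, y, 17, m, 18), (8, t, y, 17, m, 26), (8, t, y, 17, p, 18), (8, t, y, 17, p, 26), (8, t, y, 17, r, 18), (8, t, y, 17, r, 26), (8, t, y, 17, s, 18), (8, t, y, 17, s, 26)}
Projecting to B, F (6 duplicate(s) eliminated): {(17, c), (17, d), (17, m), (17, p), (17, r), (17, s), (29, c), (29, d), (29, m), (29, p), (29, r), (29, s)}
Filtering on F = s leaves {(17, s), (29, s)}.

{(17, s), (29, s)}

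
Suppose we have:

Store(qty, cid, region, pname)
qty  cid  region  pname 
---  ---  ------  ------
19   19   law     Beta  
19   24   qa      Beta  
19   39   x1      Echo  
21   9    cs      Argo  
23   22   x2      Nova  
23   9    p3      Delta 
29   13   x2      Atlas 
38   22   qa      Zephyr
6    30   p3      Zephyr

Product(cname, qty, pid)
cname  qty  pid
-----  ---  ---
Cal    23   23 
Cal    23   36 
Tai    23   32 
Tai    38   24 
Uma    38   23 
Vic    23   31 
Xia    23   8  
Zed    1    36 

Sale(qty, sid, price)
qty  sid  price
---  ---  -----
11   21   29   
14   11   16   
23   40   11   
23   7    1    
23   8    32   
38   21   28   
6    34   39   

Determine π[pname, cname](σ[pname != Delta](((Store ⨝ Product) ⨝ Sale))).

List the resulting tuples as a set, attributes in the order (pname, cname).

Store ⋈ Product (natural join on qty): {(23, 22, x2, Nova, Cal, 23), (23, 22, x2, Nova, Cal, 36), (23, 22, x2, Nova, Tai, 32), (23, 22, x2, Nova, Vic, 31), (23, 22, x2, Nova, Xia, 8), (23, 9, p3, Delta, Cal, 23), (23, 9, p3, Delta, Cal, 36), (23, 9, p3, Delta, Tai, 32), (23, 9, p3, Delta, Vic, 31), (23, 9, p3, Delta, Xia, 8), (38, 22, qa, Zephyr, Tai, 24), (38, 22, qa, Zephyr, Uma, 23)}
(Store ⨝ Product) ⋈ Sale (natural join on qty): {(23, 22, x2, Nova, Cal, 23, 40, 11), (23, 22, x2, Nova, Cal, 23, 7, 1), (23, 22, x2, Nova, Cal, 23, 8, 32), (23, 22, x2, Nova, Cal, 36, 40, 11), (23, 22, x2, Nova, Cal, 36, 7, 1), (23, 22, x2, Nova, Cal, 36, 8, 32), (23, 22, x2, Nova, Tai, 32, 40, 11), (23, 22, x2, Nova, Tai, 32, 7, 1), (23, 22, x2, Nova, Tai, 32, 8, 32), (23, 22, x2, Nova, Vic, 31, 40, 11), (23, 22, x2, Nova, Vic, 31, 7, 1), (23, 22, x2, Nova, Vic, 31, 8, 32), (23, 22, x2, Nova, Xia, 8, 40, 11), (23, 22, x2, Nova, Xia, 8, 7, 1), (23, 22, x2, Nova, Xia, 8, 8, 32), (23, 9, p3, Delta, Cal, 23, 40, 11), (23, 9, p3, Delta, Cal, 23, 7, 1), (23, 9, p3, Delta, Cal, 23, 8, 32), (23, 9, p3, Delta, Cal, 36, 40, 11), (23, 9, p3, Delta, Cal, 36, 7, 1), (23, 9, p3, Delta, Cal, 36, 8, 32), (23, 9, p3, Delta, Tai, 32, 40, 11), (23, 9, p3, Delta, Tai, 32, 7, 1), (23, 9, p3, Delta, Tai, 32, 8, 32), (23, 9, p3, Delta, Vic, 31, 40, 11), (23, 9, p3, Delta, Vic, 31, 7, 1), (23, 9, p3, Delta, Vic, 31, 8, 32), (23, 9, p3, Delta, Xia, 8, 40, 11), (23, 9, p3, Delta, Xia, 8, 7, 1), (23, 9, p3, Delta, Xia, 8, 8, 32), (38, 22, qa, Zephyr, Tai, 24, 21, 28), (38, 22, qa, Zephyr, Uma, 23, 21, 28)}
Apply σ_{pname != Delta}; surviving tuples: {(23, 22, x2, Nova, Cal, 23, 40, 11), (23, 22, x2, Nova, Cal, 23, 7, 1), (23, 22, x2, Nova, Cal, 23, 8, 32), (23, 22, x2, Nova, Cal, 36, 40, 11), (23, 22, x2, Nova, Cal, 36, 7, 1), (23, 22, x2, Nova, Cal, 36, 8, 32), (23, 22, x2, Nova, Tai, 32, 40, 11), (23, 22, x2, Nova, Tai, 32, 7, 1), (23, 22, x2, Nova, Tai, 32, 8, 32), (23, 22, x2, Nova, Vic, 31, 40, 11), (23, 22, x2, Nova, Vic, 31, 7, 1), (23, 22, x2, Nova, Vic, 31, 8, 32), (23, 22, x2, Nova, Xia, 8, 40, 11), (23, 22, x2, Nova, Xia, 8, 7, 1), (23, 22, x2, Nova, Xia, 8, 8, 32), (38, 22, qa, Zephyr, Tai, 24, 21, 28), (38, 22, qa, Zephyr, Uma, 23, 21, 28)}
Projecting to pname, cname (11 duplicate(s) eliminated): {(Nova, Cal), (Nova, Tai), (Nova, Vic), (Nova, Xia), (Zephyr, Tai), (Zephyr, Uma)}

{(Nova, Cal), (Nova, Tai), (Nova, Vic), (Nova, Xia), (Zephyr, Tai), (Zephyr, Uma)}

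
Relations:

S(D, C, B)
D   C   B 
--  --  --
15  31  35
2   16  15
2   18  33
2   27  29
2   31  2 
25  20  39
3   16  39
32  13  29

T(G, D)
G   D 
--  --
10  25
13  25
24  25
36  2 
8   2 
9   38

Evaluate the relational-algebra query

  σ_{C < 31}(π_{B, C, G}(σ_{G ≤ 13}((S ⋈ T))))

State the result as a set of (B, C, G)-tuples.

{(15, 16, 8), (29, 27, 8), (33, 18, 8), (39, 20, 10), (39, 20, 13)}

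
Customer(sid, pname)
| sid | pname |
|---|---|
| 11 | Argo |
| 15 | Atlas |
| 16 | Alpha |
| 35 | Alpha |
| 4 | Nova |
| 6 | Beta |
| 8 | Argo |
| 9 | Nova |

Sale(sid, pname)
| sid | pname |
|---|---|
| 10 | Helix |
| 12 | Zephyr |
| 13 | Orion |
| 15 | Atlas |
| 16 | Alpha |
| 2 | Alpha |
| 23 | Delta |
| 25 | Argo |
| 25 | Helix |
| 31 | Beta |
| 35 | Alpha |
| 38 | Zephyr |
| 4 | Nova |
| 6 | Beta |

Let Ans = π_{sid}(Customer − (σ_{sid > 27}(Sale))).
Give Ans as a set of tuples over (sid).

Apply σ_{sid > 27}; surviving tuples: {(31, Beta), (35, Alpha), (38, Zephyr)}
Set difference of the two operands is {(11, Argo), (15, Atlas), (16, Alpha), (4, Nova), (6, Beta), (8, Argo), (9, Nova)}.
π[sid]: project onto (sid) → {11, 15, 16, 4, 6, 8, 9}

{11, 15, 16, 4, 6, 8, 9}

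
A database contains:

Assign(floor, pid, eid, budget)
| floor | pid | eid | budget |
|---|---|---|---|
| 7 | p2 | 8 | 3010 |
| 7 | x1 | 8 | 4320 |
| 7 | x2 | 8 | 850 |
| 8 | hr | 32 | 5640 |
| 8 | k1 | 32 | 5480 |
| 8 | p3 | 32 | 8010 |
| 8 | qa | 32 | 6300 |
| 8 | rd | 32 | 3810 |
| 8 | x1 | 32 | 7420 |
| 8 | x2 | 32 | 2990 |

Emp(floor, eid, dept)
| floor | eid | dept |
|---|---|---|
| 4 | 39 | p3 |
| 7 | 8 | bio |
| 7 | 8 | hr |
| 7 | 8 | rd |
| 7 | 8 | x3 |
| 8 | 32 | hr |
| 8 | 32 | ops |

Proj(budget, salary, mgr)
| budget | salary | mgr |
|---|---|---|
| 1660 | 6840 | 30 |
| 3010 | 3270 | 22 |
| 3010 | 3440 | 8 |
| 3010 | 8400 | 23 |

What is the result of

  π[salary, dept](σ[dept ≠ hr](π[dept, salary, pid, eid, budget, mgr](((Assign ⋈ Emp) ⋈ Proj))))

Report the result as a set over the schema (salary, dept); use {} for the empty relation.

{(3270, bio), (3270, rd), (3270, x3), (3440, bio), (3440, rd), (3440, x3), (8400, bio), (8400, rd), (8400, x3)}

Natural join on floor, eid: {(7, p2, 8, 3010, bio), (7, p2, 8, 3010, hr), (7, p2, 8, 3010, rd), (7, p2, 8, 3010, x3), (7, x1, 8, 4320, bio), (7, x1, 8, 4320, hr), (7, x1, 8, 4320, rd), (7, x1, 8, 4320, x3), (7, x2, 8, 850, bio), (7, x2, 8, 850, hr), (7, x2, 8, 850, rd), (7, x2, 8, 850, x3), (8, hr, 32, 5640, hr), (8, hr, 32, 5640, ops), (8, k1, 32, 5480, hr), (8, k1, 32, 5480, ops), (8, p3, 32, 8010, hr), (8, p3, 32, 8010, ops), (8, qa, 32, 6300, hr), (8, qa, 32, 6300, ops), (8, rd, 32, 3810, hr), (8, rd, 32, 3810, ops), (8, x1, 32, 7420, hr), (8, x1, 32, 7420, ops), (8, x2, 32, 2990, hr), (8, x2, 32, 2990, ops)}
Natural join on budget: {(7, p2, 8, 3010, bio, 3270, 22), (7, p2, 8, 3010, bio, 3440, 8), (7, p2, 8, 3010, bio, 8400, 23), (7, p2, 8, 3010, hr, 3270, 22), (7, p2, 8, 3010, hr, 3440, 8), (7, p2, 8, 3010, hr, 8400, 23), (7, p2, 8, 3010, rd, 3270, 22), (7, p2, 8, 3010, rd, 3440, 8), (7, p2, 8, 3010, rd, 8400, 23), (7, p2, 8, 3010, x3, 3270, 22), (7, p2, 8, 3010, x3, 3440, 8), (7, p2, 8, 3010, x3, 8400, 23)}
π[dept, salary, pid, eid, budget, mgr]: project onto (dept, salary, pid, eid, budget, mgr) → {(bio, 3270, p2, 8, 3010, 22), (bio, 3440, p2, 8, 3010, 8), (bio, 8400, p2, 8, 3010, 23), (hr, 3270, p2, 8, 3010, 22), (hr, 3440, p2, 8, 3010, 8), (hr, 8400, p2, 8, 3010, 23), (rd, 3270, p2, 8, 3010, 22), (rd, 3440, p2, 8, 3010, 8), (rd, 8400, p2, 8, 3010, 23), (x3, 3270, p2, 8, 3010, 22), (x3, 3440, p2, 8, 3010, 8), (x3, 8400, p2, 8, 3010, 23)}
Selection dept ≠ hr: {(bio, 3270, p2, 8, 3010, 22), (bio, 3440, p2, 8, 3010, 8), (bio, 8400, p2, 8, 3010, 23), (rd, 3270, p2, 8, 3010, 22), (rd, 3440, p2, 8, 3010, 8), (rd, 8400, p2, 8, 3010, 23), (x3, 3270, p2, 8, 3010, 22), (x3, 3440, p2, 8, 3010, 8), (x3, 8400, p2, 8, 3010, 23)}
π[salary, dept]: project onto (salary, dept) → {(3270, bio), (3270, rd), (3270, x3), (3440, bio), (3440, rd), (3440, x3), (8400, bio), (8400, rd), (8400, x3)}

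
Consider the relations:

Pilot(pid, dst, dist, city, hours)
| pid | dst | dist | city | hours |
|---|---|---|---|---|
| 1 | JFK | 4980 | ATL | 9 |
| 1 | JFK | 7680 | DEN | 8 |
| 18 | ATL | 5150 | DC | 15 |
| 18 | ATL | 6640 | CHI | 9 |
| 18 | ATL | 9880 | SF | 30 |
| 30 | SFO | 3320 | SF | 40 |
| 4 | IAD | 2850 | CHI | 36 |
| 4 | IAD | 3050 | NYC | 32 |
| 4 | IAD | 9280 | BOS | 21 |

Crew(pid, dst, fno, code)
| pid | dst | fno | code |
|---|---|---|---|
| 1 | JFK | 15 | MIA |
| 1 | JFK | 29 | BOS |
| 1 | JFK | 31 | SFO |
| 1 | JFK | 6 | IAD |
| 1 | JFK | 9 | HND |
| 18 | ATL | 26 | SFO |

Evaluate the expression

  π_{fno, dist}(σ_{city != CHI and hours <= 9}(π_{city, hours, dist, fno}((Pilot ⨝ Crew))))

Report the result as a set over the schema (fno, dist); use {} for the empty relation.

{(15, 4980), (15, 7680), (29, 4980), (29, 7680), (31, 4980), (31, 7680), (6, 4980), (6, 7680), (9, 4980), (9, 7680)}

Natural join on pid, dst: {(1, JFK, 4980, ATL, 9, 15, MIA), (1, JFK, 4980, ATL, 9, 29, BOS), (1, JFK, 4980, ATL, 9, 31, SFO), (1, JFK, 4980, ATL, 9, 6, IAD), (1, JFK, 4980, ATL, 9, 9, HND), (1, JFK, 7680, DEN, 8, 15, MIA), (1, JFK, 7680, DEN, 8, 29, BOS), (1, JFK, 7680, DEN, 8, 31, SFO), (1, JFK, 7680, DEN, 8, 6, IAD), (1, JFK, 7680, DEN, 8, 9, HND), (18, ATL, 5150, DC, 15, 26, SFO), (18, ATL, 6640, CHI, 9, 26, SFO), (18, ATL, 9880, SF, 30, 26, SFO)}
Projecting to city, hours, dist, fno: {(ATL, 9, 4980, 15), (ATL, 9, 4980, 29), (ATL, 9, 4980, 31), (ATL, 9, 4980, 6), (ATL, 9, 4980, 9), (CHI, 9, 6640, 26), (DC, 15, 5150, 26), (DEN, 8, 7680, 15), (DEN, 8, 7680, 29), (DEN, 8, 7680, 31), (DEN, 8, 7680, 6), (DEN, 8, 7680, 9), (SF, 30, 9880, 26)}
Filtering on city != CHI and hours <= 9 leaves {(ATL, 9, 4980, 15), (ATL, 9, 4980, 29), (ATL, 9, 4980, 31), (ATL, 9, 4980, 6), (ATL, 9, 4980, 9), (DEN, 8, 7680, 15), (DEN, 8, 7680, 29), (DEN, 8, 7680, 31), (DEN, 8, 7680, 6), (DEN, 8, 7680, 9)}.
Projecting to fno, dist: {(15, 4980), (15, 7680), (29, 4980), (29, 7680), (31, 4980), (31, 7680), (6, 4980), (6, 7680), (9, 4980), (9, 7680)}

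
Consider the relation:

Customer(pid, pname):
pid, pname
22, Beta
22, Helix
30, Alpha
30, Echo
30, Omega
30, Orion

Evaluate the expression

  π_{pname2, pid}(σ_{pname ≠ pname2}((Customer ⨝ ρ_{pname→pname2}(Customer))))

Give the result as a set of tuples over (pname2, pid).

{(Alpha, 30), (Beta, 22), (Echo, 30), (Helix, 22), (Omega, 30), (Orion, 30)}

ρ[pname→pname2]: schema becomes (pid, pname2); tuples unchanged.
Natural join on pid: {(22, Beta, Beta), (22, Beta, Helix), (22, Helix, Beta), (22, Helix, Helix), (30, Alpha, Alpha), (30, Alpha, Echo), (30, Alpha, Omega), (30, Alpha, Orion), (30, Echo, Alpha), (30, Echo, Echo), (30, Echo, Omega), (30, Echo, Orion), (30, Omega, Alpha), (30, Omega, Echo), (30, Omega, Omega), (30, Omega, Orion), (30, Orion, Alpha), (30, Orion, Echo), (30, Orion, Omega), (30, Orion, Orion)}
Apply σ_{pname ≠ pname2}; surviving tuples: {(22, Beta, Helix), (22, Helix, Beta), (30, Alpha, Echo), (30, Alpha, Omega), (30, Alpha, Orion), (30, Echo, Alpha), (30, Echo, Omega), (30, Echo, Orion), (30, Omega, Alpha), (30, Omega, Echo), (30, Omega, Orion), (30, Orion, Alpha), (30, Orion, Echo), (30, Orion, Omega)}
Projecting to pname2, pid (8 duplicate(s) eliminated): {(Alpha, 30), (Beta, 22), (Echo, 30), (Helix, 22), (Omega, 30), (Orion, 30)}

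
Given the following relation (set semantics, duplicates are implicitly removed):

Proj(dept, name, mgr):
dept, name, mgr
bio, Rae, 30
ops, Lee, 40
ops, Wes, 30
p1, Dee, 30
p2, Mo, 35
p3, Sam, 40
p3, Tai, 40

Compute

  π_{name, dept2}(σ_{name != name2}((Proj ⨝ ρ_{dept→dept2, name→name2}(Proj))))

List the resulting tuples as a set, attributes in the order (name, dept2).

ρ[dept→dept2, name→name2]: schema becomes (dept2, name2, mgr); tuples unchanged.
Natural join on mgr: {(bio, Rae, 30, bio, Rae), (bio, Rae, 30, ops, Wes), (bio, Rae, 30, p1, Dee), (ops, Lee, 40, ops, Lee), (ops, Lee, 40, p3, Sam), (ops, Lee, 40, p3, Tai), (ops, Wes, 30, bio, Rae), (ops, Wes, 30, ops, Wes), (ops, Wes, 30, p1, Dee), (p1, Dee, 30, bio, Rae), (p1, Dee, 30, ops, Wes), (p1, Dee, 30, p1, Dee), (p2, Mo, 35, p2, Mo), (p3, Sam, 40, ops, Lee), (p3, Sam, 40, p3, Sam), (p3, Sam, 40, p3, Tai), (p3, Tai, 40, ops, Lee), (p3, Tai, 40, p3, Sam), (p3, Tai, 40, p3, Tai)}
Selection name != name2: {(bio, Rae, 30, ops, Wes), (bio, Rae, 30, p1, Dee), (ops, Lee, 40, p3, Sam), (ops, Lee, 40, p3, Tai), (ops, Wes, 30, bio, Rae), (ops, Wes, 30, p1, Dee), (p1, Dee, 30, bio, Rae), (p1, Dee, 30, ops, Wes), (p3, Sam, 40, ops, Lee), (p3, Sam, 40, p3, Tai), (p3, Tai, 40, ops, Lee), (p3, Tai, 40, p3, Sam)}
Projecting to name, dept2 (1 duplicate(s) eliminated): {(Dee, bio), (Dee, ops), (Lee, p3), (Rae, ops), (Rae, p1), (Sam, ops), (Sam, p3), (Tai, ops), (Tai, p3), (Wes, bio), (Wes, p1)}

{(Dee, bio), (Dee, ops), (Lee, p3), (Rae, ops), (Rae, p1), (Sam, ops), (Sam, p3), (Tai, ops), (Tai, p3), (Wes, bio), (Wes, p1)}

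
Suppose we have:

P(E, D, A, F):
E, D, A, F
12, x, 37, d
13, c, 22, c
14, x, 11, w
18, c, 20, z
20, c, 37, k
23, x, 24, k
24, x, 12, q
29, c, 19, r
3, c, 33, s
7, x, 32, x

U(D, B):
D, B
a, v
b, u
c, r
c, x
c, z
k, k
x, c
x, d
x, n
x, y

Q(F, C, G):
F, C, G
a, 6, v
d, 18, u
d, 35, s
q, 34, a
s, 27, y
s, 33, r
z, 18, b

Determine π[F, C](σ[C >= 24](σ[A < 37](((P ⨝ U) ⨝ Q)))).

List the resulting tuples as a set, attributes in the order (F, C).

P ⋈ U (natural join on D): {(12, x, 37, d, c), (12, x, 37, d, d), (12, x, 37, d, n), (12, x, 37, d, y), (13, c, 22, c, r), (13, c, 22, c, x), (13, c, 22, c, z), (14, x, 11, w, c), (14, x, 11, w, d), (14, x, 11, w, n), (14, x, 11, w, y), (18, c, 20, z, r), (18, c, 20, z, x), (18, c, 20, z, z), (20, c, 37, k, r), (20, c, 37, k, x), (20, c, 37, k, z), (23, x, 24, k, c), (23, x, 24, k, d), (23, x, 24, k, n), (23, x, 24, k, y), (24, x, 12, q, c), (24, x, 12, q, d), (24, x, 12, q, n), (24, x, 12, q, y), (29, c, 19, r, r), (29, c, 19, r, x), (29, c, 19, r, z), (3, c, 33, s, r), (3, c, 33, s, x), (3, c, 33, s, z), (7, x, 32, x, c), (7, x, 32, x, d), (7, x, 32, x, n), (7, x, 32, x, y)}
(P ⨝ U) ⋈ Q (natural join on F): {(12, x, 37, d, c, 18, u), (12, x, 37, d, c, 35, s), (12, x, 37, d, d, 18, u), (12, x, 37, d, d, 35, s), (12, x, 37, d, n, 18, u), (12, x, 37, d, n, 35, s), (12, x, 37, d, y, 18, u), (12, x, 37, d, y, 35, s), (18, c, 20, z, r, 18, b), (18, c, 20, z, x, 18, b), (18, c, 20, z, z, 18, b), (24, x, 12, q, c, 34, a), (24, x, 12, q, d, 34, a), (24, x, 12, q, n, 34, a), (24, x, 12, q, y, 34, a), (3, c, 33, s, r, 27, y), (3, c, 33, s, r, 33, r), (3, c, 33, s, x, 27, y), (3, c, 33, s, x, 33, r), (3, c, 33, s, z, 27, y), (3, c, 33, s, z, 33, r)}
Filtering on A < 37 leaves {(18, c, 20, z, r, 18, b), (18, c, 20, z, x, 18, b), (18, c, 20, z, z, 18, b), (24, x, 12, q, c, 34, a), (24, x, 12, q, d, 34, a), (24, x, 12, q, n, 34, a), (24, x, 12, q, y, 34, a), (3, c, 33, s, r, 27, y), (3, c, 33, s, r, 33, r), (3, c, 33, s, x, 27, y), (3, c, 33, s, x, 33, r), (3, c, 33, s, z, 27, y), (3, c, 33, s, z, 33, r)}.
Filtering on C >= 24 leaves {(24, x, 12, q, c, 34, a), (24, x, 12, q, d, 34, a), (24, x, 12, q, n, 34, a), (24, x, 12, q, y, 34, a), (3, c, 33, s, r, 27, y), (3, c, 33, s, r, 33, r), (3, c, 33, s, x, 27, y), (3, c, 33, s, x, 33, r), (3, c, 33, s, z, 27, y), (3, c, 33, s, z, 33, r)}.
π_{F, C} gives {(q, 34), (s, 27), (s, 33)} (7 duplicate(s) eliminated).

{(q, 34), (s, 27), (s, 33)}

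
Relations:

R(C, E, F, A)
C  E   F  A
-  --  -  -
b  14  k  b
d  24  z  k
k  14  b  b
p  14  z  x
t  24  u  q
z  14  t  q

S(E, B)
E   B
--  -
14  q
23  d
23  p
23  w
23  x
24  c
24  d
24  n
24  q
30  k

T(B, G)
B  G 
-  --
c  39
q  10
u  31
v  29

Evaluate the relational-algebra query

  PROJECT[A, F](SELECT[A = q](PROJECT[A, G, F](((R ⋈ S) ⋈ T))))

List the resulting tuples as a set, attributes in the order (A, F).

{(q, t), (q, u)}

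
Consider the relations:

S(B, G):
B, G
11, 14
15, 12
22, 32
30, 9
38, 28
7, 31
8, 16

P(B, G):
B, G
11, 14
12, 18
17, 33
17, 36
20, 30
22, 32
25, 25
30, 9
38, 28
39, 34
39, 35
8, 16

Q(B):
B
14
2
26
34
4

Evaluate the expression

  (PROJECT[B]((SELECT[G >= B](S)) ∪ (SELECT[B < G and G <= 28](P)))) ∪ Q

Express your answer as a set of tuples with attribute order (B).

Selection G >= B: {(11, 14), (22, 32), (7, 31), (8, 16)}
Selection B < G and G <= 28: {(11, 14), (12, 18), (8, 16)}
Union: {(11, 14), (22, 32), (7, 31), (8, 16)} with {(11, 14), (12, 18), (8, 16)} → {(11, 14), (12, 18), (22, 32), (7, 31), (8, 16)}
π[B]: project onto (B) → {11, 12, 22, 7, 8}
Union: {11, 12, 22, 7, 8} with {14, 2, 26, 34, 4} → {11, 12, 14, 2, 22, 26, 34, 4, 7, 8}

{11, 12, 14, 2, 22, 26, 34, 4, 7, 8}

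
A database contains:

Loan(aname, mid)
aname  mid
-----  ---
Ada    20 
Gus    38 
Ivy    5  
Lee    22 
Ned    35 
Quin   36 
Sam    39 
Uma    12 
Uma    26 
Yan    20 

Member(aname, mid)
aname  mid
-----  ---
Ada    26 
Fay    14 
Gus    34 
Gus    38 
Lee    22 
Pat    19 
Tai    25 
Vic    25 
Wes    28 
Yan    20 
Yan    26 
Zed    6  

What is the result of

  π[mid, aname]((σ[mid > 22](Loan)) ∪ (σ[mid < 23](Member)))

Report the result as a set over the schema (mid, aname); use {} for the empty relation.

σ[mid > 22]: keep tuples satisfying mid > 22 → {(Gus, 38), (Ned, 35), (Quin, 36), (Sam, 39), (Uma, 26)}
σ[mid < 23]: keep tuples satisfying mid < 23 → {(Fay, 14), (Lee, 22), (Pat, 19), (Yan, 20), (Zed, 6)}
Set union of the two operands is {(Fay, 14), (Gus, 38), (Lee, 22), (Ned, 35), (Pat, 19), (Quin, 36), (Sam, 39), (Uma, 26), (Yan, 20), (Zed, 6)}.
Projecting to mid, aname: {(14, Fay), (19, Pat), (20, Yan), (22, Lee), (26, Uma), (35, Ned), (36, Quin), (38, Gus), (39, Sam), (6, Zed)}

{(14, Fay), (19, Pat), (20, Yan), (22, Lee), (26, Uma), (35, Ned), (36, Quin), (38, Gus), (39, Sam), (6, Zed)}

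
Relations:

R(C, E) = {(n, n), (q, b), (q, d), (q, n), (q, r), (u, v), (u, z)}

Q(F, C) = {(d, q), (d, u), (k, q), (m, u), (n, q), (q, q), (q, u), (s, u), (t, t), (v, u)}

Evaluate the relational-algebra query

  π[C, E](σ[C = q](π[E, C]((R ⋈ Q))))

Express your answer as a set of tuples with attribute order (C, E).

{(q, b), (q, d), (q, n), (q, r)}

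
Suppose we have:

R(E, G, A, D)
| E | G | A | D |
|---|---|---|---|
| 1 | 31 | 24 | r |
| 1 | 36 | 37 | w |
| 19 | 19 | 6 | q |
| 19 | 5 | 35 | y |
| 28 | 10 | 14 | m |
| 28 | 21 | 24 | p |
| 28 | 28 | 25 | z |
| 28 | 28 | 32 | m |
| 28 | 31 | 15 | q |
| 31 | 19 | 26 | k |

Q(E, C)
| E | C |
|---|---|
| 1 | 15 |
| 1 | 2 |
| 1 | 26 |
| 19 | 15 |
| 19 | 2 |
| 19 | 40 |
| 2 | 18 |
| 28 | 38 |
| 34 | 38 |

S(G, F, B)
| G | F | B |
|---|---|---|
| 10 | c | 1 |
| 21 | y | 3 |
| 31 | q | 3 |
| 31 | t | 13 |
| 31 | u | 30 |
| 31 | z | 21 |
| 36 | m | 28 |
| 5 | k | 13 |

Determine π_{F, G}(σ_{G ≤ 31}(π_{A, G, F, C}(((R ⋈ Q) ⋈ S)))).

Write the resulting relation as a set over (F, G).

R ⋈ Q (natural join on E): {(1, 31, 24, r, 15), (1, 31, 24, r, 2), (1, 31, 24, r, 26), (1, 36, 37, w, 15), (1, 36, 37, w, 2), (1, 36, 37, w, 26), (19, 19, 6, q, 15), (19, 19, 6, q, 2), (19, 19, 6, q, 40), (19, 5, 35, y, 15), (19, 5, 35, y, 2), (19, 5, 35, y, 40), (28, 10, 14, m, 38), (28, 21, 24, p, 38), (28, 28, 25, z, 38), (28, 28, 32, m, 38), (28, 31, 15, q, 38)}
(R ⋈ Q) ⋈ S (natural join on G): {(1, 31, 24, r, 15, q, 3), (1, 31, 24, r, 15, t, 13), (1, 31, 24, r, 15, u, 30), (1, 31, 24, r, 15, z, 21), (1, 31, 24, r, 2, q, 3), (1, 31, 24, r, 2, t, 13), (1, 31, 24, r, 2, u, 30), (1, 31, 24, r, 2, z, 21), (1, 31, 24, r, 26, q, 3), (1, 31, 24, r, 26, t, 13), (1, 31, 24, r, 26, u, 30), (1, 31, 24, r, 26, z, 21), (1, 36, 37, w, 15, m, 28), (1, 36, 37, w, 2, m, 28), (1, 36, 37, w, 26, m, 28), (19, 5, 35, y, 15, k, 13), (19, 5, 35, y, 2, k, 13), (19, 5, 35, y, 40, k, 13), (28, 10, 14, m, 38, c, 1), (28, 21, 24, p, 38, y, 3), (28, 31, 15, q, 38, q, 3), (28, 31, 15, q, 38, t, 13), (28, 31, 15, q, 38, u, 30), (28, 31, 15, q, 38, z, 21)}
π_{A, G, F, C} gives {(14, 10, c, 38), (15, 31, q, 38), (15, 31, t, 38), (15, 31, u, 38), (15, 31, z, 38), (24, 21, y, 38), (24, 31, q, 15), (24, 31, q, 2), (24, 31, q, 26), (24, 31, t, 15), (24, 31, t, 2), (24, 31, t, 26), (24, 31, u, 15), (24, 31, u, 2), (24, 31, u, 26), (24, 31, z, 15), (24, 31, z, 2), (24, 31, z, 26), (35, 5, k, 15), (35, 5, k, 2), (35, 5, k, 40), (37, 36, m, 15), (37, 36, m, 2), (37, 36, m, 26)}.
Filtering on G ≤ 31 leaves {(14, 10, c, 38), (15, 31, q, 38), (15, 31, t, 38), (15, 31, u, 38), (15, 31, z, 38), (24, 21, y, 38), (24, 31, q, 15), (24, 31, q, 2), (24, 31, q, 26), (24, 31, t, 15), (24, 31, t, 2), (24, 31, t, 26), (24, 31, u, 15), (24, 31, u, 2), (24, 31, u, 26), (24, 31, z, 15), (24, 31, z, 2), (24, 31, z, 26), (35, 5, k, 15), (35, 5, k, 2), (35, 5, k, 40)}.
π_{F, G} gives {(c, 10), (k, 5), (q, 31), (t, 31), (u, 31), (y, 21), (z, 31)} (14 duplicate(s) eliminated).

{(c, 10), (k, 5), (q, 31), (t, 31), (u, 31), (y, 21), (z, 31)}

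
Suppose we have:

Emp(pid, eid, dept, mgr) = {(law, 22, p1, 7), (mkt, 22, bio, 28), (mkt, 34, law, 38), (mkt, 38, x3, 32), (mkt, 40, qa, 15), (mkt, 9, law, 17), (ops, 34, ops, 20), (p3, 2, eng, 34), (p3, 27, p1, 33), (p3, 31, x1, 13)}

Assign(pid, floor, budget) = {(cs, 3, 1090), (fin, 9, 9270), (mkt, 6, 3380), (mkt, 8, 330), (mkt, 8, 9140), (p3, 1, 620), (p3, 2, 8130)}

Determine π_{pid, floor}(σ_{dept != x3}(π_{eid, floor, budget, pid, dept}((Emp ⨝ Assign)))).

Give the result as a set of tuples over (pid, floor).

{(mkt, 6), (mkt, 8), (p3, 1), (p3, 2)}

Emp ⋈ Assign (natural join on pid): {(mkt, 22, bio, 28, 6, 3380), (mkt, 22, bio, 28, 8, 330), (mkt, 22, bio, 28, 8, 9140), (mkt, 34, law, 38, 6, 3380), (mkt, 34, law, 38, 8, 330), (mkt, 34, law, 38, 8, 9140), (mkt, 38, x3, 32, 6, 3380), (mkt, 38, x3, 32, 8, 330), (mkt, 38, x3, 32, 8, 9140), (mkt, 40, qa, 15, 6, 3380), (mkt, 40, qa, 15, 8, 330), (mkt, 40, qa, 15, 8, 9140), (mkt, 9, law, 17, 6, 3380), (mkt, 9, law, 17, 8, 330), (mkt, 9, law, 17, 8, 9140), (p3, 2, eng, 34, 1, 620), (p3, 2, eng, 34, 2, 8130), (p3, 27, p1, 33, 1, 620), (p3, 27, p1, 33, 2, 8130), (p3, 31, x1, 13, 1, 620), (p3, 31, x1, 13, 2, 8130)}
Projecting to eid, floor, budget, pid, dept: {(2, 1, 620, p3, eng), (2, 2, 8130, p3, eng), (22, 6, 3380, mkt, bio), (22, 8, 330, mkt, bio), (22, 8, 9140, mkt, bio), (27, 1, 620, p3, p1), (27, 2, 8130, p3, p1), (31, 1, 620, p3, x1), (31, 2, 8130, p3, x1), (34, 6, 3380, mkt, law), (34, 8, 330, mkt, law), (34, 8, 9140, mkt, law), (38, 6, 3380, mkt, x3), (38, 8, 330, mkt, x3), (38, 8, 9140, mkt, x3), (40, 6, 3380, mkt, qa), (40, 8, 330, mkt, qa), (40, 8, 9140, mkt, qa), (9, 6, 3380, mkt, law), (9, 8, 330, mkt, law), (9, 8, 9140, mkt, law)}
Apply σ_{dept != x3}; surviving tuples: {(2, 1, 620, p3, eng), (2, 2, 8130, p3, eng), (22, 6, 3380, mkt, bio), (22, 8, 330, mkt, bio), (22, 8, 9140, mkt, bio), (27, 1, 620, p3, p1), (27, 2, 8130, p3, p1), (31, 1, 620, p3, x1), (31, 2, 8130, p3, x1), (34, 6, 3380, mkt, law), (34, 8, 330, mkt, law), (34, 8, 9140, mkt, law), (40, 6, 3380, mkt, qa), (40, 8, 330, mkt, qa), (40, 8, 9140, mkt, qa), (9, 6, 3380, mkt, law), (9, 8, 330, mkt, law), (9, 8, 9140, mkt, law)}
Projecting to pid, floor (14 duplicate(s) eliminated): {(mkt, 6), (mkt, 8), (p3, 1), (p3, 2)}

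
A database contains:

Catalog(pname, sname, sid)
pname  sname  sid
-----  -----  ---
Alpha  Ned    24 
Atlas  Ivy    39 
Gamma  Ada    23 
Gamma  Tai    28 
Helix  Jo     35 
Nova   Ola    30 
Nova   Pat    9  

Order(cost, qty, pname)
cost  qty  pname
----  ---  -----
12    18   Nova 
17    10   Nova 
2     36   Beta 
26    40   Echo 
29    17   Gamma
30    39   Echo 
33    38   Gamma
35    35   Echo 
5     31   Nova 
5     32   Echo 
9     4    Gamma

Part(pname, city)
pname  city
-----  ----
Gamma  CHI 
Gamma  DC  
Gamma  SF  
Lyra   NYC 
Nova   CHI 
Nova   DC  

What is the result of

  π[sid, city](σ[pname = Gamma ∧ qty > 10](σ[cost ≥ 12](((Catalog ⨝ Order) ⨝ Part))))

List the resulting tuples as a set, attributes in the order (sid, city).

{(23, CHI), (23, DC), (23, SF), (28, CHI), (28, DC), (28, SF)}

Joining Catalog and Order on pname yields {(Gamma, Ada, 23, 29, 17), (Gamma, Ada, 23, 33, 38), (Gamma, Ada, 23, 9, 4), (Gamma, Tai, 28, 29, 17), (Gamma, Tai, 28, 33, 38), (Gamma, Tai, 28, 9, 4), (Nova, Ola, 30, 12, 18), (Nova, Ola, 30, 17, 10), (Nova, Ola, 30, 5, 31), (Nova, Pat, 9, 12, 18), (Nova, Pat, 9, 17, 10), (Nova, Pat, 9, 5, 31)}.
Joining (Catalog ⨝ Order) and Part on pname yields {(Gamma, Ada, 23, 29, 17, CHI), (Gamma, Ada, 23, 29, 17, DC), (Gamma, Ada, 23, 29, 17, SF), (Gamma, Ada, 23, 33, 38, CHI), (Gamma, Ada, 23, 33, 38, DC), (Gamma, Ada, 23, 33, 38, SF), (Gamma, Ada, 23, 9, 4, CHI), (Gamma, Ada, 23, 9, 4, DC), (Gamma, Ada, 23, 9, 4, SF), (Gamma, Tai, 28, 29, 17, CHI), (Gamma, Tai, 28, 29, 17, DC), (Gamma, Tai, 28, 29, 17, SF), (Gamma, Tai, 28, 33, 38, CHI), (Gamma, Tai, 28, 33, 38, DC), (Gamma, Tai, 28, 33, 38, SF), (Gamma, Tai, 28, 9, 4, CHI), (Gamma, Tai, 28, 9, 4, DC), (Gamma, Tai, 28, 9, 4, SF), (Nova, Ola, 30, 12, 18, CHI), (Nova, Ola, 30, 12, 18, DC), (Nova, Ola, 30, 17, 10, CHI), (Nova, Ola, 30, 17, 10, DC), (Nova, Ola, 30, 5, 31, CHI), (Nova, Ola, 30, 5, 31, DC), (Nova, Pat, 9, 12, 18, CHI), (Nova, Pat, 9, 12, 18, DC), (Nova, Pat, 9, 17, 10, CHI), (Nova, Pat, 9, 17, 10, DC), (Nova, Pat, 9, 5, 31, CHI), (Nova, Pat, 9, 5, 31, DC)}.
Filtering on cost ≥ 12 leaves {(Gamma, Ada, 23, 29, 17, CHI), (Gamma, Ada, 23, 29, 17, DC), (Gamma, Ada, 23, 29, 17, SF), (Gamma, Ada, 23, 33, 38, CHI), (Gamma, Ada, 23, 33, 38, DC), (Gamma, Ada, 23, 33, 38, SF), (Gamma, Tai, 28, 29, 17, CHI), (Gamma, Tai, 28, 29, 17, DC), (Gamma, Tai, 28, 29, 17, SF), (Gamma, Tai, 28, 33, 38, CHI), (Gamma, Tai, 28, 33, 38, DC), (Gamma, Tai, 28, 33, 38, SF), (Nova, Ola, 30, 12, 18, CHI), (Nova, Ola, 30, 12, 18, DC), (Nova, Ola, 30, 17, 10, CHI), (Nova, Ola, 30, 17, 10, DC), (Nova, Pat, 9, 12, 18, CHI), (Nova, Pat, 9, 12, 18, DC), (Nova, Pat, 9, 17, 10, CHI), (Nova, Pat, 9, 17, 10, DC)}.
Filtering on pname = Gamma ∧ qty > 10 leaves {(Gamma, Ada, 23, 29, 17, CHI), (Gamma, Ada, 23, 29, 17, DC), (Gamma, Ada, 23, 29, 17, SF), (Gamma, Ada, 23, 33, 38, CHI), (Gamma, Ada, 23, 33, 38, DC), (Gamma, Ada, 23, 33, 38, SF), (Gamma, Tai, 28, 29, 17, CHI), (Gamma, Tai, 28, 29, 17, DC), (Gamma, Tai, 28, 29, 17, SF), (Gamma, Tai, 28, 33, 38, CHI), (Gamma, Tai, 28, 33, 38, DC), (Gamma, Tai, 28, 33, 38, SF)}.
Keep only column(s) sid, city (6 duplicate(s) eliminated): {(23, CHI), (23, DC), (23, SF), (28, CHI), (28, DC), (28, SF)}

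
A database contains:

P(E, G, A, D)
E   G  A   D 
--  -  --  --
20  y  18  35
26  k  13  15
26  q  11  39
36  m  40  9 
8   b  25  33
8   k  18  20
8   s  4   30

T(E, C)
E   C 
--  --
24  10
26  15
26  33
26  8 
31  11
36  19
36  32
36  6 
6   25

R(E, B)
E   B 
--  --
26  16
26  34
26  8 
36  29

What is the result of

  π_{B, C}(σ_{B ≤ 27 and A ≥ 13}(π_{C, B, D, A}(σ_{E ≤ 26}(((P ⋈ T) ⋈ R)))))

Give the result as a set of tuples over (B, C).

{(16, 15), (16, 33), (16, 8), (8, 15), (8, 33), (8, 8)}

Joining P and T on E yields {(26, k, 13, 15, 15), (26, k, 13, 15, 33), (26, k, 13, 15, 8), (26, q, 11, 39, 15), (26, q, 11, 39, 33), (26, q, 11, 39, 8), (36, m, 40, 9, 19), (36, m, 40, 9, 32), (36, m, 40, 9, 6)}.
Joining (P ⋈ T) and R on E yields {(26, k, 13, 15, 15, 16), (26, k, 13, 15, 15, 34), (26, k, 13, 15, 15, 8), (26, k, 13, 15, 33, 16), (26, k, 13, 15, 33, 34), (26, k, 13, 15, 33, 8), (26, k, 13, 15, 8, 16), (26, k, 13, 15, 8, 34), (26, k, 13, 15, 8, 8), (26, q, 11, 39, 15, 16), (26, q, 11, 39, 15, 34), (26, q, 11, 39, 15, 8), (26, q, 11, 39, 33, 16), (26, q, 11, 39, 33, 34), (26, q, 11, 39, 33, 8), (26, q, 11, 39, 8, 16), (26, q, 11, 39, 8, 34), (26, q, 11, 39, 8, 8), (36, m, 40, 9, 19, 29), (36, m, 40, 9, 32, 29), (36, m, 40, 9, 6, 29)}.
Apply σ_{E ≤ 26}; surviving tuples: {(26, k, 13, 15, 15, 16), (26, k, 13, 15, 15, 34), (26, k, 13, 15, 15, 8), (26, k, 13, 15, 33, 16), (26, k, 13, 15, 33, 34), (26, k, 13, 15, 33, 8), (26, k, 13, 15, 8, 16), (26, k, 13, 15, 8, 34), (26, k, 13, 15, 8, 8), (26, q, 11, 39, 15, 16), (26, q, 11, 39, 15, 34), (26, q, 11, 39, 15, 8), (26, q, 11, 39, 33, 16), (26, q, 11, 39, 33, 34), (26, q, 11, 39, 33, 8), (26, q, 11, 39, 8, 16), (26, q, 11, 39, 8, 34), (26, q, 11, 39, 8, 8)}
Projecting to C, B, D, A: {(15, 16, 15, 13), (15, 16, 39, 11), (15, 34, 15, 13), (15, 34, 39, 11), (15, 8, 15, 13), (15, 8, 39, 11), (33, 16, 15, 13), (33, 16, 39, 11), (33, 34, 15, 13), (33, 34, 39, 11), (33, 8, 15, 13), (33, 8, 39, 11), (8, 16, 15, 13), (8, 16, 39, 11), (8, 34, 15, 13), (8, 34, 39, 11), (8, 8, 15, 13), (8, 8, 39, 11)}
Apply σ_{B ≤ 27 and A ≥ 13}; surviving tuples: {(15, 16, 15, 13), (15, 8, 15, 13), (33, 16, 15, 13), (33, 8, 15, 13), (8, 16, 15, 13), (8, 8, 15, 13)}
Projecting to B, C: {(16, 15), (16, 33), (16, 8), (8, 15), (8, 33), (8, 8)}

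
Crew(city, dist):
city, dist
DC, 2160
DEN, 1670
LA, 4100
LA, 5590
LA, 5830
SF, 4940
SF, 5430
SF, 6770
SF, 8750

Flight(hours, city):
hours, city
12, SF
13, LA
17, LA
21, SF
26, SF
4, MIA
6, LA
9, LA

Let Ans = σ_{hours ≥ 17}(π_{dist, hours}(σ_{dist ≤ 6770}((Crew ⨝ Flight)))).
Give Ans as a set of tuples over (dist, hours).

{(4100, 17), (4940, 21), (4940, 26), (5430, 21), (5430, 26), (5590, 17), (5830, 17), (6770, 21), (6770, 26)}

Natural join on city: {(LA, 4100, 13), (LA, 4100, 17), (LA, 4100, 6), (LA, 4100, 9), (LA, 5590, 13), (LA, 5590, 17), (LA, 5590, 6), (LA, 5590, 9), (LA, 5830, 13), (LA, 5830, 17), (LA, 5830, 6), (LA, 5830, 9), (SF, 4940, 12), (SF, 4940, 21), (SF, 4940, 26), (SF, 5430, 12), (SF, 5430, 21), (SF, 5430, 26), (SF, 6770, 12), (SF, 6770, 21), (SF, 6770, 26), (SF, 8750, 12), (SF, 8750, 21), (SF, 8750, 26)}
Filtering on dist ≤ 6770 leaves {(LA, 4100, 13), (LA, 4100, 17), (LA, 4100, 6), (LA, 4100, 9), (LA, 5590, 13), (LA, 5590, 17), (LA, 5590, 6), (LA, 5590, 9), (LA, 5830, 13), (LA, 5830, 17), (LA, 5830, 6), (LA, 5830, 9), (SF, 4940, 12), (SF, 4940, 21), (SF, 4940, 26), (SF, 5430, 12), (SF, 5430, 21), (SF, 5430, 26), (SF, 6770, 12), (SF, 6770, 21), (SF, 6770, 26)}.
π_{dist, hours} gives {(4100, 13), (4100, 17), (4100, 6), (4100, 9), (4940, 12), (4940, 21), (4940, 26), (5430, 12), (5430, 21), (5430, 26), (5590, 13), (5590, 17), (5590, 6), (5590, 9), (5830, 13), (5830, 17), (5830, 6), (5830, 9), (6770, 12), (6770, 21), (6770, 26)}.
Filtering on hours ≥ 17 leaves {(4100, 17), (4940, 21), (4940, 26), (5430, 21), (5430, 26), (5590, 17), (5830, 17), (6770, 21), (6770, 26)}.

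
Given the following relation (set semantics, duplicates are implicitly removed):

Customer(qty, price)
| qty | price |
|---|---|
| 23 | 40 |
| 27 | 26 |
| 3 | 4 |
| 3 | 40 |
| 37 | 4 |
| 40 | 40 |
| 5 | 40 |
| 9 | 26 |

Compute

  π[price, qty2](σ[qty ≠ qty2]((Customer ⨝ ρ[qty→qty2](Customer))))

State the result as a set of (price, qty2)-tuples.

{(26, 27), (26, 9), (4, 3), (4, 37), (40, 23), (40, 3), (40, 40), (40, 5)}

ρ[qty→qty2]: schema becomes (qty2, price); tuples unchanged.
Customer ⋈ ρ[qty→qty2](Customer) (natural join on price): {(23, 40, 23), (23, 40, 3), (23, 40, 40), (23, 40, 5), (27, 26, 27), (27, 26, 9), (3, 4, 3), (3, 4, 37), (3, 40, 23), (3, 40, 3), (3, 40, 40), (3, 40, 5), (37, 4, 3), (37, 4, 37), (40, 40, 23), (40, 40, 3), (40, 40, 40), (40, 40, 5), (5, 40, 23), (5, 40, 3), (5, 40, 40), (5, 40, 5), (9, 26, 27), (9, 26, 9)}
σ[qty ≠ qty2]: keep tuples satisfying qty ≠ qty2 → {(23, 40, 3), (23, 40, 40), (23, 40, 5), (27, 26, 9), (3, 4, 37), (3, 40, 23), (3, 40, 40), (3, 40, 5), (37, 4, 3), (40, 40, 23), (40, 40, 3), (40, 40, 5), (5, 40, 23), (5, 40, 3), (5, 40, 40), (9, 26, 27)}
Keep only column(s) price, qty2 (8 duplicate(s) eliminated): {(26, 27), (26, 9), (4, 3), (4, 37), (40, 23), (40, 3), (40, 40), (40, 5)}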